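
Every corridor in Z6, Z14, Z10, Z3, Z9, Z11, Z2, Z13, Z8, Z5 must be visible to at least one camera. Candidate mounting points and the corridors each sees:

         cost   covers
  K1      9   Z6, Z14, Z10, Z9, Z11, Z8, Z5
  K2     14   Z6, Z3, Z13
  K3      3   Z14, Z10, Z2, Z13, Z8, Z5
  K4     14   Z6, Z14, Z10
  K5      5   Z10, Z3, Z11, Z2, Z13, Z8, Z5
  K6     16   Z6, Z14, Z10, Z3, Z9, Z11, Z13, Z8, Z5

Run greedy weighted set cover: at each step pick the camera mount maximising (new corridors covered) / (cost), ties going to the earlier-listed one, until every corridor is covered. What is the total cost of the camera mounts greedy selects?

Pick 1: K3 adds 6 new (Z14, Z10, Z2, Z13, Z8, Z5) at cost 3 (ratio 6/3).
Pick 2: K5 adds 2 new (Z3, Z11) at cost 5 (ratio 2/5).
Pick 3: K1 adds 2 new (Z6, Z9) at cost 9 (ratio 2/9).
Greedy total cost: 3 + 5 + 9 = 17. (The true optimum is 14, so greedy overshoots here.)

17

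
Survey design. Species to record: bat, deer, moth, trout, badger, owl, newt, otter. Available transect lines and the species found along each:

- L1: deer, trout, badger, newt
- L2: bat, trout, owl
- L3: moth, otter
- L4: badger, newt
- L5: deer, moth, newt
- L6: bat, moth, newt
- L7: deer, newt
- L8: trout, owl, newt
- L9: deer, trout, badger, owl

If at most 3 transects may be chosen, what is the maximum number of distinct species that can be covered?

8

Choosing L1, L2, L3 covers {bat, deer, moth, trout, badger, owl, newt, otter} — 8 species.
That is all 8 species.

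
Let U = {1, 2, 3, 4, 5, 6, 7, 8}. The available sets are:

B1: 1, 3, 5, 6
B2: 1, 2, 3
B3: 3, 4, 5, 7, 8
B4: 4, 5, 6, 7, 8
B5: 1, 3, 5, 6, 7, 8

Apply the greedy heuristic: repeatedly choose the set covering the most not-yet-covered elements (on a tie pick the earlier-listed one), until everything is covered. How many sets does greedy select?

Pick 1: B5 covers 6 new elements (1, 3, 5, 6, 7, 8).
Pick 2: B2 covers 1 new elements (2).
Pick 3: B3 covers 1 new elements (4).
Greedy uses 3 sets. (The true minimum is 2.)

3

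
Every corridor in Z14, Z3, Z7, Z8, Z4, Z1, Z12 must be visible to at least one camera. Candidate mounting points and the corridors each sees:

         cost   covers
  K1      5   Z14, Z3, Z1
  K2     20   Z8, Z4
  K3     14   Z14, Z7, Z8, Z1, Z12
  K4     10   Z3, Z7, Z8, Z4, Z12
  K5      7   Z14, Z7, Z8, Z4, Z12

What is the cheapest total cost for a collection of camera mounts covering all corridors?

12

K1, K5 cover every corridor at cost 5 + 7 = 12.
Any cover uses at least 2 camera mounts; among all covering selections none totals below 12.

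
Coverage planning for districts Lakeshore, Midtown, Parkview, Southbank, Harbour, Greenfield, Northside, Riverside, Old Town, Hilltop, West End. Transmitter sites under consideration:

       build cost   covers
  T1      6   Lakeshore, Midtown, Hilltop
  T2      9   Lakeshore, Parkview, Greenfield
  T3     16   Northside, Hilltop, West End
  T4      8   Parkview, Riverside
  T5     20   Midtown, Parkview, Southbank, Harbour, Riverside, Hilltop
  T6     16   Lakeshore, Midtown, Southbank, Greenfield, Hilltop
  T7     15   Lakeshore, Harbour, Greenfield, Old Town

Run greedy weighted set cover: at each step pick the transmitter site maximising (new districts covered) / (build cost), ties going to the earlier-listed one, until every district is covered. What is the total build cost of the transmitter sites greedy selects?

61

Pick 1: T1 adds 3 new (Lakeshore, Midtown, Hilltop) at build cost 6 (ratio 3/6).
Pick 2: T4 adds 2 new (Parkview, Riverside) at build cost 8 (ratio 2/8).
Pick 3: T7 adds 3 new (Harbour, Greenfield, Old Town) at build cost 15 (ratio 3/15).
Pick 4: T3 adds 2 new (Northside, West End) at build cost 16 (ratio 2/16).
Pick 5: T6 adds 1 new (Southbank) at build cost 16 (ratio 1/16).
Greedy total build cost: 6 + 8 + 15 + 16 + 16 = 61. (The true optimum is 51, so greedy overshoots here.)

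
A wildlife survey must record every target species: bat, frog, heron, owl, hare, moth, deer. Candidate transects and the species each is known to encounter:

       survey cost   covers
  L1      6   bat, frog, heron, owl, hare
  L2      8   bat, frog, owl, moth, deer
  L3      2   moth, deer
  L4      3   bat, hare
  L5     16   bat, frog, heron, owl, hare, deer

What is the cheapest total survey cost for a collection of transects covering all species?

8

L1, L3 cover every species at survey cost 6 + 2 = 8.
Any cover uses at least 2 transects; among all covering selections none totals below 8.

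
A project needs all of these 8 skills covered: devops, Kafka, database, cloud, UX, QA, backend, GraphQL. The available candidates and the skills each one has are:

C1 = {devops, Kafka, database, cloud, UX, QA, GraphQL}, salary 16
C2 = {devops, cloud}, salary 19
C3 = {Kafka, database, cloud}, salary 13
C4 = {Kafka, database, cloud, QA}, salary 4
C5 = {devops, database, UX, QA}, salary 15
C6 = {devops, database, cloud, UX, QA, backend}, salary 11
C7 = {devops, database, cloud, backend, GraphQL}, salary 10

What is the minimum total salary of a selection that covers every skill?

C4, C6, C7 cover every skill at salary 4 + 11 + 10 = 25.
Any cover uses at least 2 candidates; among all covering selections none totals below 25.

25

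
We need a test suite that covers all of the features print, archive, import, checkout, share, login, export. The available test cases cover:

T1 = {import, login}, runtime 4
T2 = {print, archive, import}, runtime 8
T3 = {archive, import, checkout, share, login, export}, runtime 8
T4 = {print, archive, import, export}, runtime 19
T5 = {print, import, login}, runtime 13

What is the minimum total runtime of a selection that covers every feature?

16

T2, T3 cover every feature at runtime 8 + 8 = 16.
Any cover uses at least 2 test cases; among all covering selections none totals below 16.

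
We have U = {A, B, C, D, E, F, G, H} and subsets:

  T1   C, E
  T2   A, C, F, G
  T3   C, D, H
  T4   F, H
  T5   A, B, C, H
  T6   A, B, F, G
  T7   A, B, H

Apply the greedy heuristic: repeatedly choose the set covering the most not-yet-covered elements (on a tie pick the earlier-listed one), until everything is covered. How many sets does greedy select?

Pick 1: T2 covers 4 new elements (A, C, F, G).
Pick 2: T3 covers 2 new elements (D, H).
Pick 3: T1 covers 1 new elements (E).
Pick 4: T5 covers 1 new elements (B).
Greedy uses 4 sets. (The true minimum is 3.)

4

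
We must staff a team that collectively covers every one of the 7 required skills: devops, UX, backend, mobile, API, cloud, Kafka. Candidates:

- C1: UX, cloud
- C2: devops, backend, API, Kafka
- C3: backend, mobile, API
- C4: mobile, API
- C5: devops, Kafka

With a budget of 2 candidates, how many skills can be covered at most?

6

Choosing C1, C2 covers {devops, UX, backend, API, cloud, Kafka} — 6 skills.
No choice of 2 candidates does better; here mobile is left uncovered.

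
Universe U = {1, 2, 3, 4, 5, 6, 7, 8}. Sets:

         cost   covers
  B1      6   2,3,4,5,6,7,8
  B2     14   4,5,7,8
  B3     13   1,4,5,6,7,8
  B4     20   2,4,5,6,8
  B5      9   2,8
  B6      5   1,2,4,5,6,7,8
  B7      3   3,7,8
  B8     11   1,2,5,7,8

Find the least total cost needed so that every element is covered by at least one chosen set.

8

B6, B7 cover every element at cost 5 + 3 = 8.
Any cover uses at least 2 sets; among all covering selections none totals below 8.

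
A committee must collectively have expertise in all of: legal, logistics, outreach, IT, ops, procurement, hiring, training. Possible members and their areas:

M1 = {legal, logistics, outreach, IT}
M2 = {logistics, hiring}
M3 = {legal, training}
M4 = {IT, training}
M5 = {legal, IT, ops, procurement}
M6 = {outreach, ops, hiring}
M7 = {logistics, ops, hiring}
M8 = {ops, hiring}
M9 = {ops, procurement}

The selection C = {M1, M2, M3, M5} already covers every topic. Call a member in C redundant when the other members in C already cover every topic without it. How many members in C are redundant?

Drop M1: outreach uncovered — not redundant.
Drop M2: hiring uncovered — not redundant.
Drop M3: training uncovered — not redundant.
Drop M5: ops, procurement uncovered — not redundant.
None of the members in C is redundant.

0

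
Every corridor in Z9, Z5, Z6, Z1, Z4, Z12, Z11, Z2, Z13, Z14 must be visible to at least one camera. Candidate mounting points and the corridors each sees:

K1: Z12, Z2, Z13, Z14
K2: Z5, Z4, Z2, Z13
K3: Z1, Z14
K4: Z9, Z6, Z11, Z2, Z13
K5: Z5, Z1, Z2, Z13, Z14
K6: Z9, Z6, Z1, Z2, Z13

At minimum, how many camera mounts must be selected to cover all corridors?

4

K1, K2, K3, K4 together cover {Z9, Z5, Z6, Z1, Z4, Z12, Z11, Z2, Z13, Z14} — every corridor.
No 3 of the 6 camera mounts cover everything (all 20 triples fall short), so 4 is minimum.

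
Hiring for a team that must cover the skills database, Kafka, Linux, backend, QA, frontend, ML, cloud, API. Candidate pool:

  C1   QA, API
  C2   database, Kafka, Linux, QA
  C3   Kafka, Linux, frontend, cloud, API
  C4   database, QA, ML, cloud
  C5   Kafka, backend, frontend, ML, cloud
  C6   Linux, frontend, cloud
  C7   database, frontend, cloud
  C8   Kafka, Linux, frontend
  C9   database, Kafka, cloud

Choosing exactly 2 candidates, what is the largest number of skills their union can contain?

Choosing C2, C5 covers {database, Kafka, Linux, backend, QA, frontend, ML, cloud} — 8 skills.
No choice of 2 candidates does better; here API is left uncovered.

8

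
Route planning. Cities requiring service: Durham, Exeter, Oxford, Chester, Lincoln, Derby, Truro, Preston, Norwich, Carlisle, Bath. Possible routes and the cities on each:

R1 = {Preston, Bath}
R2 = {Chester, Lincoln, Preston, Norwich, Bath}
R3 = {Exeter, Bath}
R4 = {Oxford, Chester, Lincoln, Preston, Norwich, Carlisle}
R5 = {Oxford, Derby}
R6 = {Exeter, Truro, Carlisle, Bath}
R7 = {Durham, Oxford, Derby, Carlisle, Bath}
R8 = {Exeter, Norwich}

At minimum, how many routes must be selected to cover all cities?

R2, R6, R7 together cover {Durham, Exeter, Oxford, Chester, Lincoln, Derby, Truro, Preston, Norwich, Carlisle, Bath} — every city.
No 2 of the 8 routes cover everything (all 28 pairs fall short), so 3 is minimum.

3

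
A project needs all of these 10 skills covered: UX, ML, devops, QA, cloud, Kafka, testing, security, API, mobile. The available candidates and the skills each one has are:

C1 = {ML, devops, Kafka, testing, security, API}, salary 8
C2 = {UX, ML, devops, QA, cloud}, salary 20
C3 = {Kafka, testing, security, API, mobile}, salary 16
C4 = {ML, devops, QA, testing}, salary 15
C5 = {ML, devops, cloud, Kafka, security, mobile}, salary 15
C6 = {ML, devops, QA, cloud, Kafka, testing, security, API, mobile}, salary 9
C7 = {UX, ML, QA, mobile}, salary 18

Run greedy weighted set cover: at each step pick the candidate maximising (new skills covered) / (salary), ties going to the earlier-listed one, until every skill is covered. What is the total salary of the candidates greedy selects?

27

Pick 1: C6 adds 9 new (ML, devops, QA, cloud, Kafka, testing, security, API, mobile) at salary 9 (ratio 9/9).
Pick 2: C7 adds 1 new (UX) at salary 18 (ratio 1/18).
Greedy total salary: 9 + 18 = 27.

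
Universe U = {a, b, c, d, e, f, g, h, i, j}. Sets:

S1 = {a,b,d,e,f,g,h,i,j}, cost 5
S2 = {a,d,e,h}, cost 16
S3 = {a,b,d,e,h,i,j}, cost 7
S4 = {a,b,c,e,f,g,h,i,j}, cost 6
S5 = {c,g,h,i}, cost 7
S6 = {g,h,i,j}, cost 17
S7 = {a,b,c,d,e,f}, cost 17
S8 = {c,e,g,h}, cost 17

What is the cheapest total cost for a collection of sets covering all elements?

S1, S4 cover every element at cost 5 + 6 = 11.
Any cover uses at least 2 sets; among all covering selections none totals below 11.

11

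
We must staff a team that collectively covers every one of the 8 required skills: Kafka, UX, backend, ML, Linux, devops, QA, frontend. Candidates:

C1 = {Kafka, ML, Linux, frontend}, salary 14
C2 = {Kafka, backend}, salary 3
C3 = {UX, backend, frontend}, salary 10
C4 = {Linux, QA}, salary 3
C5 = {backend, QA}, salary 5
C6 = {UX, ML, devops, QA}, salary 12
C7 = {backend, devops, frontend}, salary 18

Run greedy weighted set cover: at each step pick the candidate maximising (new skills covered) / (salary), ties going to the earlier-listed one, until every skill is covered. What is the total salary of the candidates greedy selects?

28

Pick 1: C2 adds 2 new (Kafka, backend) at salary 3 (ratio 2/3).
Pick 2: C4 adds 2 new (Linux, QA) at salary 3 (ratio 2/3).
Pick 3: C6 adds 3 new (UX, ML, devops) at salary 12 (ratio 3/12).
Pick 4: C3 adds 1 new (frontend) at salary 10 (ratio 1/10).
Greedy total salary: 3 + 3 + 12 + 10 = 28.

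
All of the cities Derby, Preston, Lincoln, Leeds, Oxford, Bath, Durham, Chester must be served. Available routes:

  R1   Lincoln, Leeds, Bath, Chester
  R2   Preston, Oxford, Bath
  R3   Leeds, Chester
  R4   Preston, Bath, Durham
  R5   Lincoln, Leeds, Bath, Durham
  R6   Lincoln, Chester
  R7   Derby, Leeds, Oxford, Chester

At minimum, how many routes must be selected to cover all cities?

R1, R4, R7 together cover {Derby, Preston, Lincoln, Leeds, Oxford, Bath, Durham, Chester} — every city.
No 2 of the 7 routes cover everything (all 21 pairs fall short), so 3 is minimum.

3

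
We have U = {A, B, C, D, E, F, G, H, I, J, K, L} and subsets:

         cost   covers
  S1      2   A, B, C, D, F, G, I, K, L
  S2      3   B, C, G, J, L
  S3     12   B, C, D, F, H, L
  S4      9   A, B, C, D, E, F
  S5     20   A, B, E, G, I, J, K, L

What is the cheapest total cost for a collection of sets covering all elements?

26

S1, S2, S3, S4 cover every element at cost 2 + 3 + 12 + 9 = 26.
Any cover uses at least 2 sets; among all covering selections none totals below 26.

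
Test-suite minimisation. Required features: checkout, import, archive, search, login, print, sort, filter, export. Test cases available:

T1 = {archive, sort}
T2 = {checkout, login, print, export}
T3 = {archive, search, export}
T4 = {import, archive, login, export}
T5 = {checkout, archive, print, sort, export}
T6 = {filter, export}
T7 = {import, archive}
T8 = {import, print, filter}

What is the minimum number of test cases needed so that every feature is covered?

T1, T2, T3, T8 together cover {checkout, import, archive, search, login, print, sort, filter, export} — every feature.
No 3 of the 8 test cases cover everything (all 56 triples fall short), so 4 is minimum.

4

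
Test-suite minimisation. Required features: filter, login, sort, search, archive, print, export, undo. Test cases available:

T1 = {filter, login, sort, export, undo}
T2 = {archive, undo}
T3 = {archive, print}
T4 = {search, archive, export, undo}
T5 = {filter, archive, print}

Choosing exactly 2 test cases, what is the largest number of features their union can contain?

7

Choosing T1, T3 covers {filter, login, sort, archive, print, export, undo} — 7 features.
No choice of 2 test cases does better; here search is left uncovered.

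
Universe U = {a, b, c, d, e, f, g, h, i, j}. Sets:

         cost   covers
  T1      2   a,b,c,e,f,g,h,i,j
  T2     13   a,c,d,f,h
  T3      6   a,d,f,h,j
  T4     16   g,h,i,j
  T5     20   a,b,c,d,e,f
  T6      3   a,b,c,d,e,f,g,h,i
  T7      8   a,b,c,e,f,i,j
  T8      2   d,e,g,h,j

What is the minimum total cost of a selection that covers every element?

T1, T8 cover every element at cost 2 + 2 = 4.
Any cover uses at least 2 sets; among all covering selections none totals below 4.

4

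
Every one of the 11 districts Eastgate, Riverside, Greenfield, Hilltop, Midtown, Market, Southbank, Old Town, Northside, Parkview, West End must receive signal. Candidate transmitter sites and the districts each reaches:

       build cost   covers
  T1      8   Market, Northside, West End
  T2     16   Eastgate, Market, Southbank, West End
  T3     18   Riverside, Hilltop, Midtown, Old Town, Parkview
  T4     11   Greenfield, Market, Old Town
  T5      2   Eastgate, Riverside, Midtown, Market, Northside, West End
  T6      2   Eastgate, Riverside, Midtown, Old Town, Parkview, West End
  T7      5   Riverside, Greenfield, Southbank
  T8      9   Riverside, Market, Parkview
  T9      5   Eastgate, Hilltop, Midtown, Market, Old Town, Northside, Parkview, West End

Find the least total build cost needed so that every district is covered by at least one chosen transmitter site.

T7, T9 cover every district at build cost 5 + 5 = 10.
Any cover uses at least 2 transmitter sites; among all covering selections none totals below 10.
Greedy by coverage-per-build cost would pick T5, T6, T7, T9 for 14 — worse than the optimum 10.

10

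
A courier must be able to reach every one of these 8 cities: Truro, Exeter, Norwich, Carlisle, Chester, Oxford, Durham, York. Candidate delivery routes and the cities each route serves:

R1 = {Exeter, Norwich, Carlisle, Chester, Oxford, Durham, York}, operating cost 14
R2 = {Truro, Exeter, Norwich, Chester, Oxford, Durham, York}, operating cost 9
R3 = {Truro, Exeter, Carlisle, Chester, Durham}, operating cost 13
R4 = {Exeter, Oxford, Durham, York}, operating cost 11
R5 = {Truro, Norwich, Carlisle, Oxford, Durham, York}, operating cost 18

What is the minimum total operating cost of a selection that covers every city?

R2, R3 cover every city at operating cost 9 + 13 = 22.
Any cover uses at least 2 routes; among all covering selections none totals below 22.

22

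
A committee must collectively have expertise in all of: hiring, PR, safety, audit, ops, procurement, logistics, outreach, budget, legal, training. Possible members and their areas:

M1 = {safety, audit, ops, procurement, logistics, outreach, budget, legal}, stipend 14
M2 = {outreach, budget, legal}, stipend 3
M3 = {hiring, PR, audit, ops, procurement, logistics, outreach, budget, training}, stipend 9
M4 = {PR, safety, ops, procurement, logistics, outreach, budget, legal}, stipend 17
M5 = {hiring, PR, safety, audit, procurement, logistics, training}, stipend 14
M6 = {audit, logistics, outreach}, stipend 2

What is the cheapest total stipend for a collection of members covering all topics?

23

M1, M3 cover every topic at stipend 14 + 9 = 23.
Any cover uses at least 2 members; among all covering selections none totals below 23.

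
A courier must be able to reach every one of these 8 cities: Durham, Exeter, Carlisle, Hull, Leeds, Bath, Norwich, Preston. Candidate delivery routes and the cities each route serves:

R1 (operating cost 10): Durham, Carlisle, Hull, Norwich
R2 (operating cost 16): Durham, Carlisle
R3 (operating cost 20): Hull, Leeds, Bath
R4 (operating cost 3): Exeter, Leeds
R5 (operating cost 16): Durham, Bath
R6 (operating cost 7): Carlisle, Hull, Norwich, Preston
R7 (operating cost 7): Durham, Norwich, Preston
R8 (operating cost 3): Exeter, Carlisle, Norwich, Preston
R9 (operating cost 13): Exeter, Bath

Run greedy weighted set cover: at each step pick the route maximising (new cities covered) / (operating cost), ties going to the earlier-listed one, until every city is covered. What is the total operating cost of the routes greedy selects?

29

Pick 1: R8 adds 4 new (Exeter, Carlisle, Norwich, Preston) at operating cost 3 (ratio 4/3).
Pick 2: R4 adds 1 new (Leeds) at operating cost 3 (ratio 1/3).
Pick 3: R1 adds 2 new (Durham, Hull) at operating cost 10 (ratio 2/10).
Pick 4: R9 adds 1 new (Bath) at operating cost 13 (ratio 1/13).
Greedy total operating cost: 3 + 3 + 10 + 13 = 29. (The true optimum is 26, so greedy overshoots here.)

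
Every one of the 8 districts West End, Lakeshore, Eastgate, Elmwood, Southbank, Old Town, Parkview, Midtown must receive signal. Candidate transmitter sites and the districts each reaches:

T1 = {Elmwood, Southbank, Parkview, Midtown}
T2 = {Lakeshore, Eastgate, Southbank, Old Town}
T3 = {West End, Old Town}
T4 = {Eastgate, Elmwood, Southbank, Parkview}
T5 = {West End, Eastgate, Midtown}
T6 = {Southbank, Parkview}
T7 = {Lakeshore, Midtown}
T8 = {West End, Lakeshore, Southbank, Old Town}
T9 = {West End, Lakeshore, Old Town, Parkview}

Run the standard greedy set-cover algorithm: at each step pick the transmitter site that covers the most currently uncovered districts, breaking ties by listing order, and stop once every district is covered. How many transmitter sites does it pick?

Pick 1: T1 covers 4 new districts (Elmwood, Southbank, Parkview, Midtown).
Pick 2: T2 covers 3 new districts (Lakeshore, Eastgate, Old Town).
Pick 3: T3 covers 1 new districts (West End).
Greedy uses 3 transmitter sites.

3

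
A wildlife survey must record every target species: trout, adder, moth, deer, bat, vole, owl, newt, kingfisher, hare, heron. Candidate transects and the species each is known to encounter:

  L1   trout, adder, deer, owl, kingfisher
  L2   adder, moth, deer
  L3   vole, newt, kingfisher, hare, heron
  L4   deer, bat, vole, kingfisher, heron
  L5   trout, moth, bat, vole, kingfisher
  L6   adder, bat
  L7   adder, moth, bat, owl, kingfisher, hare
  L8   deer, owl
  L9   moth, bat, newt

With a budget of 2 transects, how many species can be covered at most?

Choosing L1, L3 covers {trout, adder, deer, vole, owl, newt, kingfisher, hare, heron} — 9 species.
No choice of 2 transects does better; here moth, bat are left uncovered.

9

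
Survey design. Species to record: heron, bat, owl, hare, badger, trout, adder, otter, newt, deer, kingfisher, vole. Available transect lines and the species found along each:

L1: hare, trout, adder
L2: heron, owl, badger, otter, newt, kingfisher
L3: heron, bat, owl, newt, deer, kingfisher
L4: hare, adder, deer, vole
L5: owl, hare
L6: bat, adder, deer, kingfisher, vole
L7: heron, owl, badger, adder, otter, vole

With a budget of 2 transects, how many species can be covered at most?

10

Choosing L2, L4 covers {heron, owl, hare, badger, adder, otter, newt, deer, kingfisher, vole} — 10 species.
No choice of 2 transects does better; here bat, trout are left uncovered.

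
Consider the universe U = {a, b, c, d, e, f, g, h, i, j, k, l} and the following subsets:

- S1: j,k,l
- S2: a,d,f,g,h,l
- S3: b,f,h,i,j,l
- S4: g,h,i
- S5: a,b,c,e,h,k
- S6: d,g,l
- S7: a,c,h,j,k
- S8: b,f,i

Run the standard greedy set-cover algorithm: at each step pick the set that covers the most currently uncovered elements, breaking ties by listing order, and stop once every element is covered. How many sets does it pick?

3

Pick 1: S2 covers 6 new elements (a, d, f, g, h, l).
Pick 2: S5 covers 4 new elements (b, c, e, k).
Pick 3: S3 covers 2 new elements (i, j).
Greedy uses 3 sets.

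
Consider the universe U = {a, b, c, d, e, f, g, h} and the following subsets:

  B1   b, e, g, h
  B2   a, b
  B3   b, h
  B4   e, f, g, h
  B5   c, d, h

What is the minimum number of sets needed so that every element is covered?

B2, B4, B5 together cover {a, b, c, d, e, f, g, h} — every element.
No 2 of the 5 sets cover everything (all 10 pairs fall short), so 3 is minimum.
Greedy (largest uncovered first) would take B1, B5, B2, B4 — 4 sets — but 3 suffice.

3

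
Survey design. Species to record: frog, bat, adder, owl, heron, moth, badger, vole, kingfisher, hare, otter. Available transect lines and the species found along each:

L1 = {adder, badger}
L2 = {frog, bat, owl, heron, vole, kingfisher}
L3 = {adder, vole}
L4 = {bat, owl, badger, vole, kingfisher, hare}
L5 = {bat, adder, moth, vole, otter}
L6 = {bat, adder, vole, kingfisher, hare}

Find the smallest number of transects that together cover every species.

3

L2, L4, L5 together cover {frog, bat, adder, owl, heron, moth, badger, vole, kingfisher, hare, otter} — every species.
No 2 of the 6 transects cover everything (all 15 pairs fall short), so 3 is minimum.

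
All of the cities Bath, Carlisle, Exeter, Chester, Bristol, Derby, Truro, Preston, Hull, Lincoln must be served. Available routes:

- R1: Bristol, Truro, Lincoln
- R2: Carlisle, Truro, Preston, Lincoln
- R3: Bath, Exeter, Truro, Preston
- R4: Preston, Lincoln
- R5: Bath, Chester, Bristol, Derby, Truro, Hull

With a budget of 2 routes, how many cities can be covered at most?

9

Choosing R2, R5 covers {Bath, Carlisle, Chester, Bristol, Derby, Truro, Preston, Hull, Lincoln} — 9 cities.
No choice of 2 routes does better; here Exeter is left uncovered.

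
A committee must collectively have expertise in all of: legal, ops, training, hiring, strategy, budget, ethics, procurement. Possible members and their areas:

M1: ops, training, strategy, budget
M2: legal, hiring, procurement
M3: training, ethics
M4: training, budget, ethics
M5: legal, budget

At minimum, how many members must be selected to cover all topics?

3

M1, M2, M3 together cover {legal, ops, training, hiring, strategy, budget, ethics, procurement} — every topic.
No 2 of the 5 members cover everything (all 10 pairs fall short), so 3 is minimum.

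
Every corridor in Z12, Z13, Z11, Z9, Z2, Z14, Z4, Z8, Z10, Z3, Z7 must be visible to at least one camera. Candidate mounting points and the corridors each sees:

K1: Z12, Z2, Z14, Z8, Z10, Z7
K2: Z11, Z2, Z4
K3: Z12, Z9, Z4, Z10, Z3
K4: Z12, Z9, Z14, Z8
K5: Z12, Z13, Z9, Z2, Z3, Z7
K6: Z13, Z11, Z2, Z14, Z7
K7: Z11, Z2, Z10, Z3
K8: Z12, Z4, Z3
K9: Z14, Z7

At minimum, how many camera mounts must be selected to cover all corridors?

K1, K2, K5 together cover {Z12, Z13, Z11, Z9, Z2, Z14, Z4, Z8, Z10, Z3, Z7} — every corridor.
No 2 of the 9 camera mounts cover everything (all 36 pairs fall short), so 3 is minimum.

3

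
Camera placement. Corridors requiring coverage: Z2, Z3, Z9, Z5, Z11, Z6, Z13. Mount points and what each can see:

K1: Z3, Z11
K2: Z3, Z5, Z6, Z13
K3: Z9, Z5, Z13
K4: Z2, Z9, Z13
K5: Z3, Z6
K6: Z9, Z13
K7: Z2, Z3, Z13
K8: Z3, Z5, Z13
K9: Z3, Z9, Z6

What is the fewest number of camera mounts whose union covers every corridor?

K1, K2, K4 together cover {Z2, Z3, Z9, Z5, Z11, Z6, Z13} — every corridor.
No 2 of the 9 camera mounts cover everything (all 36 pairs fall short), so 3 is minimum.

3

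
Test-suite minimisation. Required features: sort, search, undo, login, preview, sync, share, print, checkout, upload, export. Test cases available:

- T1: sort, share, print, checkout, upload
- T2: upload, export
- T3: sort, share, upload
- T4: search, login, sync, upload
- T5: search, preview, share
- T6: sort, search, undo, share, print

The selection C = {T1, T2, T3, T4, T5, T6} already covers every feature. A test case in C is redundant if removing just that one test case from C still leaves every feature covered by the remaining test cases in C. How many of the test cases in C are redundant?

Drop T1: checkout uncovered — not redundant.
Drop T2: export uncovered — not redundant.
Drop T3: the rest still cover every feature — redundant.
Drop T4: login, sync uncovered — not redundant.
Drop T5: preview uncovered — not redundant.
Drop T6: undo uncovered — not redundant.
1 redundant: T3.

1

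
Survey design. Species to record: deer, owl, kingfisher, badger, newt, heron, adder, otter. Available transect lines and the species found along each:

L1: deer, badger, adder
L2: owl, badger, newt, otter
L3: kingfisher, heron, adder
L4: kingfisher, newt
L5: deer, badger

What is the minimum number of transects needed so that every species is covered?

3

L1, L2, L3 together cover {deer, owl, kingfisher, badger, newt, heron, adder, otter} — every species.
No 2 of the 5 transects cover everything (all 10 pairs fall short), so 3 is minimum.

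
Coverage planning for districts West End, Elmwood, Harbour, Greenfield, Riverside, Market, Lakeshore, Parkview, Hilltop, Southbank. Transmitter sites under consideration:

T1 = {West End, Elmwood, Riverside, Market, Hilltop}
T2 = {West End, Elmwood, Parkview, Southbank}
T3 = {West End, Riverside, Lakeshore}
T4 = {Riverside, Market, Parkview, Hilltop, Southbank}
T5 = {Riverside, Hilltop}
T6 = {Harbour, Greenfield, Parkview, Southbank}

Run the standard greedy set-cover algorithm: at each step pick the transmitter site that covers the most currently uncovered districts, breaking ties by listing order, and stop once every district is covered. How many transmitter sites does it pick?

Pick 1: T1 covers 5 new districts (West End, Elmwood, Riverside, Market, Hilltop).
Pick 2: T6 covers 4 new districts (Harbour, Greenfield, Parkview, Southbank).
Pick 3: T3 covers 1 new districts (Lakeshore).
Greedy uses 3 transmitter sites.

3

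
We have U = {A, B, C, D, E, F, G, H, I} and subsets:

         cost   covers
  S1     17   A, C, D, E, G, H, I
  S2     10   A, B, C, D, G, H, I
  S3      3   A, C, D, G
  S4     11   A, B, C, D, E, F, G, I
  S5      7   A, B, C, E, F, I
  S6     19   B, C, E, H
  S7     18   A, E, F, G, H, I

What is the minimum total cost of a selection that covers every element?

S2, S5 cover every element at cost 10 + 7 = 17.
Any cover uses at least 2 sets; among all covering selections none totals below 17.
Greedy by coverage-per-cost would pick S3, S5, S2 for 20 — worse than the optimum 17.

17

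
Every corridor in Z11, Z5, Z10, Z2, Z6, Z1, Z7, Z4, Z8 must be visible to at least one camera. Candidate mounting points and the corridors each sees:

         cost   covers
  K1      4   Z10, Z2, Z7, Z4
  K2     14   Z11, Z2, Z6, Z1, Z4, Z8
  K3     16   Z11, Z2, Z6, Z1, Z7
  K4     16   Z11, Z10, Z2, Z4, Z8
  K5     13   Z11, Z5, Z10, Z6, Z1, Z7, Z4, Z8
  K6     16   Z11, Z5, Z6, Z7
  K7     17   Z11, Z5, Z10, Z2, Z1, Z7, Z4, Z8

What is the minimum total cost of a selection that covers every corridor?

K1, K5 cover every corridor at cost 4 + 13 = 17.
Any cover uses at least 2 camera mounts; among all covering selections none totals below 17.

17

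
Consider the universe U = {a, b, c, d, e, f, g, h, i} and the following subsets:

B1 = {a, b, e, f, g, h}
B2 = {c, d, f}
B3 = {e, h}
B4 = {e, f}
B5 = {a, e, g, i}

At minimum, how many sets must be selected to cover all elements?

3

B1, B2, B5 together cover {a, b, c, d, e, f, g, h, i} — every element.
No 2 of the 5 sets cover everything (all 10 pairs fall short), so 3 is minimum.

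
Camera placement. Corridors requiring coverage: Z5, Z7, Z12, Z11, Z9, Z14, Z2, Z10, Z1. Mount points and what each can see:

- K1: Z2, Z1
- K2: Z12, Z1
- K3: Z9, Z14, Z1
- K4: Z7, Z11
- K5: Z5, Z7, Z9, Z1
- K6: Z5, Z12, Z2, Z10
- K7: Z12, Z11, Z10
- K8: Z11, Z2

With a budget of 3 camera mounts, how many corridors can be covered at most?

9

Choosing K3, K4, K6 covers {Z5, Z7, Z12, Z11, Z9, Z14, Z2, Z10, Z1} — 9 corridors.
That is all 9 corridors.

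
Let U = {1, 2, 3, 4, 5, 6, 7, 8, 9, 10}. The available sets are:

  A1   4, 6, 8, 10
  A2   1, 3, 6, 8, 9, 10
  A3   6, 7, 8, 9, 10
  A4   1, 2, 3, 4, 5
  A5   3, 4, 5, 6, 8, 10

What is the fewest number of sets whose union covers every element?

2

A3, A4 together cover {1, 2, 3, 4, 5, 6, 7, 8, 9, 10} — every element.
No single set contains all 10 elements, so 2 is optimal.
Greedy (largest uncovered first) would take A2, A4, A3 — 3 sets — but 2 suffice.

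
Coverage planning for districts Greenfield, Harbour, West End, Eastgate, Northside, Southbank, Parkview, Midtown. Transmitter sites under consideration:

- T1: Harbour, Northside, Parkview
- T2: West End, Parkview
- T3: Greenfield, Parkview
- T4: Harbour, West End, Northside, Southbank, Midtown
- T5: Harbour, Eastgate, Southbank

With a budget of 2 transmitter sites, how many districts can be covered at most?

7

Choosing T3, T4 covers {Greenfield, Harbour, West End, Northside, Southbank, Parkview, Midtown} — 7 districts.
No choice of 2 transmitter sites does better; here Eastgate is left uncovered.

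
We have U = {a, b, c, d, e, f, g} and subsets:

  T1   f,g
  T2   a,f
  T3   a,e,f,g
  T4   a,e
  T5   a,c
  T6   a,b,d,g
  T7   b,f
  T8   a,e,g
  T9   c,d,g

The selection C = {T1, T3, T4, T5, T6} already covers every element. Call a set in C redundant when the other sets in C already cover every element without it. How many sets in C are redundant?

3

Drop T1: the rest still cover every element — redundant.
Drop T3: the rest still cover every element — redundant.
Drop T4: the rest still cover every element — redundant.
Drop T5: c uncovered — not redundant.
Drop T6: b, d uncovered — not redundant.
3 redundant: T1, T3, T4.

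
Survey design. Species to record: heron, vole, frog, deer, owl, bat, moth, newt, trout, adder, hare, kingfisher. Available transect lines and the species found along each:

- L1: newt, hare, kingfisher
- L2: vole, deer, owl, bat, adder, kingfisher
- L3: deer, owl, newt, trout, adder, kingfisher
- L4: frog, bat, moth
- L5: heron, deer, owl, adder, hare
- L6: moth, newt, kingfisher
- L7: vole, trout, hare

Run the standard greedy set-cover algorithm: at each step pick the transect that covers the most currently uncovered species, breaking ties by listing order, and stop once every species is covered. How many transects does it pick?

Pick 1: L2 covers 6 new species (vole, deer, owl, bat, adder, kingfisher).
Pick 2: L1 covers 2 new species (newt, hare).
Pick 3: L4 covers 2 new species (frog, moth).
Pick 4: L3 covers 1 new species (trout).
Pick 5: L5 covers 1 new species (heron).
Greedy uses 5 transects. (The true minimum is 4.)

5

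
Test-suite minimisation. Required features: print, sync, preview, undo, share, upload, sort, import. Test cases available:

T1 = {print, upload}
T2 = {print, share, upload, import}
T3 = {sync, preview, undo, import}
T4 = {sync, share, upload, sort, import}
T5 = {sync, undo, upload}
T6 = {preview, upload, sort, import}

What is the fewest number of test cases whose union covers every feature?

T1, T3, T4 together cover {print, sync, preview, undo, share, upload, sort, import} — every feature.
No 2 of the 6 test cases cover everything (all 15 pairs fall short), so 3 is minimum.

3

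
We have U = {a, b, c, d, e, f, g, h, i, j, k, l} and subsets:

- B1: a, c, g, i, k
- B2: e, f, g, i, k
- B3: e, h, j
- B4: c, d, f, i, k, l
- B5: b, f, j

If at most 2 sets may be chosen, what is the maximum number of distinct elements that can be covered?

9

Choosing B3, B4 covers {c, d, e, f, h, i, j, k, l} — 9 elements.
No choice of 2 sets does better; here a, b, g are left uncovered.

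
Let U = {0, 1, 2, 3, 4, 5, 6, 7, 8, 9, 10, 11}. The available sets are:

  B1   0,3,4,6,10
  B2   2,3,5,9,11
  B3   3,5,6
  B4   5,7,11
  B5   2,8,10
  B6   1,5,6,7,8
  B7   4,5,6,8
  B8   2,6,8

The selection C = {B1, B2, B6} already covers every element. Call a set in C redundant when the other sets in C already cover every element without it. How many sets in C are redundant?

Drop B1: 0, 4, 10 uncovered — not redundant.
Drop B2: 2, 9, 11 uncovered — not redundant.
Drop B6: 1, 7, 8 uncovered — not redundant.
None of the sets in C is redundant.

0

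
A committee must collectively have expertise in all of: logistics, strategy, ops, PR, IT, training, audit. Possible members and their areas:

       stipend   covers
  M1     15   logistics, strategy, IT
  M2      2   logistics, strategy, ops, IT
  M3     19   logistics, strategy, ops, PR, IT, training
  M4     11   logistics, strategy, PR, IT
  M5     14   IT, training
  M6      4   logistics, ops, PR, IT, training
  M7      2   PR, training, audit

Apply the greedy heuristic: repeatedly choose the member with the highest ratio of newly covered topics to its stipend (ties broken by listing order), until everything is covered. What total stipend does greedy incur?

Pick 1: M2 adds 4 new (logistics, strategy, ops, IT) at stipend 2 (ratio 4/2).
Pick 2: M7 adds 3 new (PR, training, audit) at stipend 2 (ratio 3/2).
Greedy total stipend: 2 + 2 = 4.

4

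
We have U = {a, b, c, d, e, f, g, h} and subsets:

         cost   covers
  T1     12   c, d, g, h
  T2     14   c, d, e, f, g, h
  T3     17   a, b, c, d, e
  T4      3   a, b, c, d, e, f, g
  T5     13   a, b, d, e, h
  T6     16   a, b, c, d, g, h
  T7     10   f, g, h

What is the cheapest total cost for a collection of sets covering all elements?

T4, T7 cover every element at cost 3 + 10 = 13.
Any cover uses at least 2 sets; among all covering selections none totals below 13.

13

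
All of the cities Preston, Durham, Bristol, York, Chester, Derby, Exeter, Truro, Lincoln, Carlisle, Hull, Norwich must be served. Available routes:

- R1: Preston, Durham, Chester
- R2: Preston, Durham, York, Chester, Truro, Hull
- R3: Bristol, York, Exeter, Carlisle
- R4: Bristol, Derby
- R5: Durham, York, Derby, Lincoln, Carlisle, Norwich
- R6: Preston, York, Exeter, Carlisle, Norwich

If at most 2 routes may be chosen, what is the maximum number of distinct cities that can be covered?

Choosing R2, R5 covers {Preston, Durham, York, Chester, Derby, Truro, Lincoln, Carlisle, Hull, Norwich} — 10 cities.
No choice of 2 routes does better; here Bristol, Exeter are left uncovered.

10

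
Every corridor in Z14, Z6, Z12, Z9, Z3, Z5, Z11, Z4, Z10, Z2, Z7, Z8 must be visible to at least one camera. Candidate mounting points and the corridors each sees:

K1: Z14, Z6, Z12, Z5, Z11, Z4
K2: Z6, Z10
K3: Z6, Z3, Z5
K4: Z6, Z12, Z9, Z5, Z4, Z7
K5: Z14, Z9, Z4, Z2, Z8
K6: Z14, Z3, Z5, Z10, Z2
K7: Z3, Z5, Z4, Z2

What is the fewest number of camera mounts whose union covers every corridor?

4

K1, K4, K5, K6 together cover {Z14, Z6, Z12, Z9, Z3, Z5, Z11, Z4, Z10, Z2, Z7, Z8} — every corridor.
No 3 of the 7 camera mounts cover everything (all 35 triples fall short), so 4 is minimum.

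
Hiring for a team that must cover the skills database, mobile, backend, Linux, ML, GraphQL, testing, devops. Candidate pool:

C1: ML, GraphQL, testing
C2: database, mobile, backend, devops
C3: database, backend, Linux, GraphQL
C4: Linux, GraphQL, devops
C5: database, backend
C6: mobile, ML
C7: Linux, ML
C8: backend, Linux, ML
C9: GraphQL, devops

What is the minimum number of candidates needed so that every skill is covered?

C1, C2, C3 together cover {database, mobile, backend, Linux, ML, GraphQL, testing, devops} — every skill.
No 2 of the 9 candidates cover everything (all 36 pairs fall short), so 3 is minimum.

3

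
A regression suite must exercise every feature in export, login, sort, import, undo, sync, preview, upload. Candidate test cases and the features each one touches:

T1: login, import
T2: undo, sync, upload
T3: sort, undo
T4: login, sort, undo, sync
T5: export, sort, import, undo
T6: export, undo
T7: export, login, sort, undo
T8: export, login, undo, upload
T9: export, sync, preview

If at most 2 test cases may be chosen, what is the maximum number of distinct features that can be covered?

6

Choosing T2, T5 covers {export, sort, import, undo, sync, upload} — 6 features.
No choice of 2 test cases does better; here login, preview are left uncovered.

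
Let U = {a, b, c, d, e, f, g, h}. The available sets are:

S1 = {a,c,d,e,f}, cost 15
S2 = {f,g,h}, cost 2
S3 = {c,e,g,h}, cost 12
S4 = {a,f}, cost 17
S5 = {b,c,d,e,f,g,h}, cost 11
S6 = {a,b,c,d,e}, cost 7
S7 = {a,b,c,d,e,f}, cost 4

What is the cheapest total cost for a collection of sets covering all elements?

6

S2, S7 cover every element at cost 2 + 4 = 6.
Any cover uses at least 2 sets; among all covering selections none totals below 6.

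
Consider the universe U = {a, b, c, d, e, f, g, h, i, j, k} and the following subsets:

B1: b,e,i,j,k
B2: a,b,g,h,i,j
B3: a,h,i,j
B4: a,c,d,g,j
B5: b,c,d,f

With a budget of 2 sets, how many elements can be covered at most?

Choosing B1, B4 covers {a, b, c, d, e, g, i, j, k} — 9 elements.
No choice of 2 sets does better; here f, h are left uncovered.

9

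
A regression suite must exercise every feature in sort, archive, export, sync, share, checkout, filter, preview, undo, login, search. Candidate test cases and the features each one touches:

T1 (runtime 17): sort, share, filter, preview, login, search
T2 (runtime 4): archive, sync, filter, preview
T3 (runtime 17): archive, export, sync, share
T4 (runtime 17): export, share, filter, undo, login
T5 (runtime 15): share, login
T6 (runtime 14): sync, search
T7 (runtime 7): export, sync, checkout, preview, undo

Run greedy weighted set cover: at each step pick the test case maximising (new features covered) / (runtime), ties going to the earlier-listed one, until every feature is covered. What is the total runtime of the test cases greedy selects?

28

Pick 1: T2 adds 4 new (archive, sync, filter, preview) at runtime 4 (ratio 4/4).
Pick 2: T7 adds 3 new (export, checkout, undo) at runtime 7 (ratio 3/7).
Pick 3: T1 adds 4 new (sort, share, login, search) at runtime 17 (ratio 4/17).
Greedy total runtime: 4 + 7 + 17 = 28.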